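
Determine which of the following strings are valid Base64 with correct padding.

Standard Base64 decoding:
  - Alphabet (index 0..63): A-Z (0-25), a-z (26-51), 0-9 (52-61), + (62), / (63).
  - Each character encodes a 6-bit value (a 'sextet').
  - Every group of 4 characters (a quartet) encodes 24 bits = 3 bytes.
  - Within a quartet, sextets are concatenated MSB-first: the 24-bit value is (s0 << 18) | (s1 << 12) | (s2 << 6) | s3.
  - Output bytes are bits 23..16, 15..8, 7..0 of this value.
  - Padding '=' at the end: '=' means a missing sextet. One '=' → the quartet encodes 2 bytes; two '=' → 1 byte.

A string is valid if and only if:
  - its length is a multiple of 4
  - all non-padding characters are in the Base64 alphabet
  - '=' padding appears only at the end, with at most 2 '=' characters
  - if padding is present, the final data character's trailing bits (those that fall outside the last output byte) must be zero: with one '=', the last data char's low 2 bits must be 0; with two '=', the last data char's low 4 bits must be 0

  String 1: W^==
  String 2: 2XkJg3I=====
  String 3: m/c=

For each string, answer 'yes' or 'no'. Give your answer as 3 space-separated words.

String 1: 'W^==' → invalid (bad char(s): ['^'])
String 2: '2XkJg3I=====' → invalid (5 pad chars (max 2))
String 3: 'm/c=' → valid

Answer: no no yes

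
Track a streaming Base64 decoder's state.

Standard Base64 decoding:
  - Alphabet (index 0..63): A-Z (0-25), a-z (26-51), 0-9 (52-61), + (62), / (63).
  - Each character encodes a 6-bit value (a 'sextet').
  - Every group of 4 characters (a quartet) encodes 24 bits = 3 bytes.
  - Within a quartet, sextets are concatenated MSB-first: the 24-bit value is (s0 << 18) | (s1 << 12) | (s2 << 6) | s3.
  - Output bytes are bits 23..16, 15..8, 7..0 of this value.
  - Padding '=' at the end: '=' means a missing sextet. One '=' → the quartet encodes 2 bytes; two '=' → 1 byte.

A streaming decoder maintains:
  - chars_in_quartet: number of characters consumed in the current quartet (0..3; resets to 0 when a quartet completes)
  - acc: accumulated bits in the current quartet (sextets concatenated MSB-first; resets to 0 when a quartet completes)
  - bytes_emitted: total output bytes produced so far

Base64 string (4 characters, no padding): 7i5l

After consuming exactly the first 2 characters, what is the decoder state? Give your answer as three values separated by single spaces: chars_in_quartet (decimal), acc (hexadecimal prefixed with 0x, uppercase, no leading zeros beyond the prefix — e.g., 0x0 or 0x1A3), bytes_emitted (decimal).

After char 0 ('7'=59): chars_in_quartet=1 acc=0x3B bytes_emitted=0
After char 1 ('i'=34): chars_in_quartet=2 acc=0xEE2 bytes_emitted=0

Answer: 2 0xEE2 0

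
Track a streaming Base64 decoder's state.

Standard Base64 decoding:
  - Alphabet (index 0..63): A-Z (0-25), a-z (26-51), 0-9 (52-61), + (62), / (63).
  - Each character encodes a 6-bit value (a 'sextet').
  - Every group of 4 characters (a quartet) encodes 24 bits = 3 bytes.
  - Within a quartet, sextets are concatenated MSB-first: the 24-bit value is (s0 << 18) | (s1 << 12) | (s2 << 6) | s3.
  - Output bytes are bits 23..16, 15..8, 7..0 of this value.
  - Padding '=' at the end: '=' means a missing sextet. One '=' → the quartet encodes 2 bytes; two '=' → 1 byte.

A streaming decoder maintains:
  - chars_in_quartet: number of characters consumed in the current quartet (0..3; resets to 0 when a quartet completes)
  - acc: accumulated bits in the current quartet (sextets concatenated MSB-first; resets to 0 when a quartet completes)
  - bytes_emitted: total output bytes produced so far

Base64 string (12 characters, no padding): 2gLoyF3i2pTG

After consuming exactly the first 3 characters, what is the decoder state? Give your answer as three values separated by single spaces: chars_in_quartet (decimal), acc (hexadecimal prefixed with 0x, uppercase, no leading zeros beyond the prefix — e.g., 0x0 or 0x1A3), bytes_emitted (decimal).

Answer: 3 0x3680B 0

Derivation:
After char 0 ('2'=54): chars_in_quartet=1 acc=0x36 bytes_emitted=0
After char 1 ('g'=32): chars_in_quartet=2 acc=0xDA0 bytes_emitted=0
After char 2 ('L'=11): chars_in_quartet=3 acc=0x3680B bytes_emitted=0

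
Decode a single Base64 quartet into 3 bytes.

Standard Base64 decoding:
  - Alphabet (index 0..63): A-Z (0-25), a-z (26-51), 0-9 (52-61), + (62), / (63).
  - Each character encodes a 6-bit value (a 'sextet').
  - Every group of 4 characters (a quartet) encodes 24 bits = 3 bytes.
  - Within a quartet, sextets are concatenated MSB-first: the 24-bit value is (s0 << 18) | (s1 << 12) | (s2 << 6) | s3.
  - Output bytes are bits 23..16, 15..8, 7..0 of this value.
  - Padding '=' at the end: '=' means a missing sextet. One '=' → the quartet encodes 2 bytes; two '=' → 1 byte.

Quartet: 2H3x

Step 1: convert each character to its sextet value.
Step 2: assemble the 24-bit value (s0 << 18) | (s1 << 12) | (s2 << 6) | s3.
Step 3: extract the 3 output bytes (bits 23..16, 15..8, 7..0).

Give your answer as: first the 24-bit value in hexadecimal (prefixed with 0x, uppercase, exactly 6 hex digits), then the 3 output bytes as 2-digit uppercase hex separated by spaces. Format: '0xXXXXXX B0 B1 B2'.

Sextets: 2=54, H=7, 3=55, x=49
24-bit: (54<<18) | (7<<12) | (55<<6) | 49
      = 0xD80000 | 0x007000 | 0x000DC0 | 0x000031
      = 0xD87DF1
Bytes: (v>>16)&0xFF=D8, (v>>8)&0xFF=7D, v&0xFF=F1

Answer: 0xD87DF1 D8 7D F1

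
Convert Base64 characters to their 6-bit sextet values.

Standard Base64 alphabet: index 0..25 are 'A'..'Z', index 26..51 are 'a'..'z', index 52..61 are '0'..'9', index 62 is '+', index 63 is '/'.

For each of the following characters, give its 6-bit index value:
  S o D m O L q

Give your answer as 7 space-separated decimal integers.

Answer: 18 40 3 38 14 11 42

Derivation:
'S': A..Z range, ord('S') − ord('A') = 18
'o': a..z range, 26 + ord('o') − ord('a') = 40
'D': A..Z range, ord('D') − ord('A') = 3
'm': a..z range, 26 + ord('m') − ord('a') = 38
'O': A..Z range, ord('O') − ord('A') = 14
'L': A..Z range, ord('L') − ord('A') = 11
'q': a..z range, 26 + ord('q') − ord('a') = 42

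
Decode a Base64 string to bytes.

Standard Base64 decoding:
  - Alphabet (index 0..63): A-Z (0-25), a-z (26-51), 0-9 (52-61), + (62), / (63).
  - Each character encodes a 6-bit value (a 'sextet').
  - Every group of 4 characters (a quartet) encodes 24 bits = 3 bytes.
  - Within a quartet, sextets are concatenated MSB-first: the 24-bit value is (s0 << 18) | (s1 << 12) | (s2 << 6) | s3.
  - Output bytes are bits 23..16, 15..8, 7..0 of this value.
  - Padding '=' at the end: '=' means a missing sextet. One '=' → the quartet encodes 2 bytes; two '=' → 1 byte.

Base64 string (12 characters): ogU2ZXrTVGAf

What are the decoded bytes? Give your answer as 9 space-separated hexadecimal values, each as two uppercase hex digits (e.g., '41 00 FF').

Answer: A2 05 36 65 7A D3 54 60 1F

Derivation:
After char 0 ('o'=40): chars_in_quartet=1 acc=0x28 bytes_emitted=0
After char 1 ('g'=32): chars_in_quartet=2 acc=0xA20 bytes_emitted=0
After char 2 ('U'=20): chars_in_quartet=3 acc=0x28814 bytes_emitted=0
After char 3 ('2'=54): chars_in_quartet=4 acc=0xA20536 -> emit A2 05 36, reset; bytes_emitted=3
After char 4 ('Z'=25): chars_in_quartet=1 acc=0x19 bytes_emitted=3
After char 5 ('X'=23): chars_in_quartet=2 acc=0x657 bytes_emitted=3
After char 6 ('r'=43): chars_in_quartet=3 acc=0x195EB bytes_emitted=3
After char 7 ('T'=19): chars_in_quartet=4 acc=0x657AD3 -> emit 65 7A D3, reset; bytes_emitted=6
After char 8 ('V'=21): chars_in_quartet=1 acc=0x15 bytes_emitted=6
After char 9 ('G'=6): chars_in_quartet=2 acc=0x546 bytes_emitted=6
After char 10 ('A'=0): chars_in_quartet=3 acc=0x15180 bytes_emitted=6
After char 11 ('f'=31): chars_in_quartet=4 acc=0x54601F -> emit 54 60 1F, reset; bytes_emitted=9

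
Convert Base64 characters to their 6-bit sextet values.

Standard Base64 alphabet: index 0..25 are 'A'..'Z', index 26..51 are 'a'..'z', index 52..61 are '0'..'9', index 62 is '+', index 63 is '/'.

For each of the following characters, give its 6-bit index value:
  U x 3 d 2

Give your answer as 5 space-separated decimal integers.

'U': A..Z range, ord('U') − ord('A') = 20
'x': a..z range, 26 + ord('x') − ord('a') = 49
'3': 0..9 range, 52 + ord('3') − ord('0') = 55
'd': a..z range, 26 + ord('d') − ord('a') = 29
'2': 0..9 range, 52 + ord('2') − ord('0') = 54

Answer: 20 49 55 29 54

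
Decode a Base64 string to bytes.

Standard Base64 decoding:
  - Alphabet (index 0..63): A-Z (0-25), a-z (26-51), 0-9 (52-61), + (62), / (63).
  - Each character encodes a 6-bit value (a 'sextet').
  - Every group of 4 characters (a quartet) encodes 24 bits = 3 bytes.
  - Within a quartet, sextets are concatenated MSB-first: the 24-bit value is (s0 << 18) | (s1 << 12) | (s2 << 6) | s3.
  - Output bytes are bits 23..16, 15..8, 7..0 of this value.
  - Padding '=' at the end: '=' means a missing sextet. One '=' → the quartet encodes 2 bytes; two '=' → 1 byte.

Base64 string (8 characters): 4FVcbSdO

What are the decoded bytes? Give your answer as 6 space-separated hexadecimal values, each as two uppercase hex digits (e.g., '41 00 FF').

After char 0 ('4'=56): chars_in_quartet=1 acc=0x38 bytes_emitted=0
After char 1 ('F'=5): chars_in_quartet=2 acc=0xE05 bytes_emitted=0
After char 2 ('V'=21): chars_in_quartet=3 acc=0x38155 bytes_emitted=0
After char 3 ('c'=28): chars_in_quartet=4 acc=0xE0555C -> emit E0 55 5C, reset; bytes_emitted=3
After char 4 ('b'=27): chars_in_quartet=1 acc=0x1B bytes_emitted=3
After char 5 ('S'=18): chars_in_quartet=2 acc=0x6D2 bytes_emitted=3
After char 6 ('d'=29): chars_in_quartet=3 acc=0x1B49D bytes_emitted=3
After char 7 ('O'=14): chars_in_quartet=4 acc=0x6D274E -> emit 6D 27 4E, reset; bytes_emitted=6

Answer: E0 55 5C 6D 27 4E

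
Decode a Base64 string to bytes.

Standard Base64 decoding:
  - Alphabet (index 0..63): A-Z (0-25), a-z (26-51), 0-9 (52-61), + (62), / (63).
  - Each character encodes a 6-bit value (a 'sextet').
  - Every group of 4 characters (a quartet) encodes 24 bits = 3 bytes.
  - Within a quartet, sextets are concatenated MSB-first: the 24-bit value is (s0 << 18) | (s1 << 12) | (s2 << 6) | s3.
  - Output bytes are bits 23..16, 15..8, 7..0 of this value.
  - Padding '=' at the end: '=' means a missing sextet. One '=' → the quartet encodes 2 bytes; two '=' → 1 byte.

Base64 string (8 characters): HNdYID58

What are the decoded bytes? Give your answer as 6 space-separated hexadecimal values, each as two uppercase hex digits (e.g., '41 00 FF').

Answer: 1C D7 58 20 3E 7C

Derivation:
After char 0 ('H'=7): chars_in_quartet=1 acc=0x7 bytes_emitted=0
After char 1 ('N'=13): chars_in_quartet=2 acc=0x1CD bytes_emitted=0
After char 2 ('d'=29): chars_in_quartet=3 acc=0x735D bytes_emitted=0
After char 3 ('Y'=24): chars_in_quartet=4 acc=0x1CD758 -> emit 1C D7 58, reset; bytes_emitted=3
After char 4 ('I'=8): chars_in_quartet=1 acc=0x8 bytes_emitted=3
After char 5 ('D'=3): chars_in_quartet=2 acc=0x203 bytes_emitted=3
After char 6 ('5'=57): chars_in_quartet=3 acc=0x80F9 bytes_emitted=3
After char 7 ('8'=60): chars_in_quartet=4 acc=0x203E7C -> emit 20 3E 7C, reset; bytes_emitted=6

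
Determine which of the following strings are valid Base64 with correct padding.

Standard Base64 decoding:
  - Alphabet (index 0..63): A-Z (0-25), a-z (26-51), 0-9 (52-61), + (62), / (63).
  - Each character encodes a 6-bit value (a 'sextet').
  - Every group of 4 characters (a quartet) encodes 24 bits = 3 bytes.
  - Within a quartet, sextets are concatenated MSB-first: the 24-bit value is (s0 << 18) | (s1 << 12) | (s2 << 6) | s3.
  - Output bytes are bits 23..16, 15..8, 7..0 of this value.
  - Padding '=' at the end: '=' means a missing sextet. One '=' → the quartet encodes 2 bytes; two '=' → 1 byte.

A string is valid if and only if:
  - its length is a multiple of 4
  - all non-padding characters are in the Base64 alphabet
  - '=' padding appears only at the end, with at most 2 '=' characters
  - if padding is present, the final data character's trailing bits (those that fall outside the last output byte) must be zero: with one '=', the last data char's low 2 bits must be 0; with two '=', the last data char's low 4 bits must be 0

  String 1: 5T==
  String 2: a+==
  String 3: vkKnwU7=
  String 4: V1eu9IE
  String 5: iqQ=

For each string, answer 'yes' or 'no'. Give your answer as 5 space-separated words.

Answer: no no no no yes

Derivation:
String 1: '5T==' → invalid (bad trailing bits)
String 2: 'a+==' → invalid (bad trailing bits)
String 3: 'vkKnwU7=' → invalid (bad trailing bits)
String 4: 'V1eu9IE' → invalid (len=7 not mult of 4)
String 5: 'iqQ=' → valid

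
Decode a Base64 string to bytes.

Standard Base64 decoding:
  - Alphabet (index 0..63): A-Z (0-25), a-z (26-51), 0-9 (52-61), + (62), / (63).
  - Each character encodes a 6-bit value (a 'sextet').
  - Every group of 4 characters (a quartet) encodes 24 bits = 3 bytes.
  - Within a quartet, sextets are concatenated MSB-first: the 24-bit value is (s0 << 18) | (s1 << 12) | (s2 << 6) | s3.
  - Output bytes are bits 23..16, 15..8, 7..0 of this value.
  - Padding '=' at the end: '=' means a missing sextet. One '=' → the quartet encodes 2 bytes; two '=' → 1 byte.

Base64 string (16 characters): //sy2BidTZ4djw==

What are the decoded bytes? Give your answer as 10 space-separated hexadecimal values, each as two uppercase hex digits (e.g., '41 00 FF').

Answer: FF FB 32 D8 18 9D 4D 9E 1D 8F

Derivation:
After char 0 ('/'=63): chars_in_quartet=1 acc=0x3F bytes_emitted=0
After char 1 ('/'=63): chars_in_quartet=2 acc=0xFFF bytes_emitted=0
After char 2 ('s'=44): chars_in_quartet=3 acc=0x3FFEC bytes_emitted=0
After char 3 ('y'=50): chars_in_quartet=4 acc=0xFFFB32 -> emit FF FB 32, reset; bytes_emitted=3
After char 4 ('2'=54): chars_in_quartet=1 acc=0x36 bytes_emitted=3
After char 5 ('B'=1): chars_in_quartet=2 acc=0xD81 bytes_emitted=3
After char 6 ('i'=34): chars_in_quartet=3 acc=0x36062 bytes_emitted=3
After char 7 ('d'=29): chars_in_quartet=4 acc=0xD8189D -> emit D8 18 9D, reset; bytes_emitted=6
After char 8 ('T'=19): chars_in_quartet=1 acc=0x13 bytes_emitted=6
After char 9 ('Z'=25): chars_in_quartet=2 acc=0x4D9 bytes_emitted=6
After char 10 ('4'=56): chars_in_quartet=3 acc=0x13678 bytes_emitted=6
After char 11 ('d'=29): chars_in_quartet=4 acc=0x4D9E1D -> emit 4D 9E 1D, reset; bytes_emitted=9
After char 12 ('j'=35): chars_in_quartet=1 acc=0x23 bytes_emitted=9
After char 13 ('w'=48): chars_in_quartet=2 acc=0x8F0 bytes_emitted=9
Padding '==': partial quartet acc=0x8F0 -> emit 8F; bytes_emitted=10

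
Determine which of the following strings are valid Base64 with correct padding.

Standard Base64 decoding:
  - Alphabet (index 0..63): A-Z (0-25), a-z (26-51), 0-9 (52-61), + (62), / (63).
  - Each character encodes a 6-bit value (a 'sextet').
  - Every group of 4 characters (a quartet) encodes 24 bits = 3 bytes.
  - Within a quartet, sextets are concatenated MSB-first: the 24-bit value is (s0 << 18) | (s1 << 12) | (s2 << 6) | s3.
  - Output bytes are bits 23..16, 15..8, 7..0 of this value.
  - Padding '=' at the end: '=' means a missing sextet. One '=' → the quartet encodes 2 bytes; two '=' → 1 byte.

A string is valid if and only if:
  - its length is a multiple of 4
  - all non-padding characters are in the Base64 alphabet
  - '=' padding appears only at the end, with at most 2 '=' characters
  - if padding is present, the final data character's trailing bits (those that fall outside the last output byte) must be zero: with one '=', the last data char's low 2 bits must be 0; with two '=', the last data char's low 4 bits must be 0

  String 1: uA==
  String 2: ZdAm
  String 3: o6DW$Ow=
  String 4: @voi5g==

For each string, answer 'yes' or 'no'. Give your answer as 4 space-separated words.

String 1: 'uA==' → valid
String 2: 'ZdAm' → valid
String 3: 'o6DW$Ow=' → invalid (bad char(s): ['$'])
String 4: '@voi5g==' → invalid (bad char(s): ['@'])

Answer: yes yes no no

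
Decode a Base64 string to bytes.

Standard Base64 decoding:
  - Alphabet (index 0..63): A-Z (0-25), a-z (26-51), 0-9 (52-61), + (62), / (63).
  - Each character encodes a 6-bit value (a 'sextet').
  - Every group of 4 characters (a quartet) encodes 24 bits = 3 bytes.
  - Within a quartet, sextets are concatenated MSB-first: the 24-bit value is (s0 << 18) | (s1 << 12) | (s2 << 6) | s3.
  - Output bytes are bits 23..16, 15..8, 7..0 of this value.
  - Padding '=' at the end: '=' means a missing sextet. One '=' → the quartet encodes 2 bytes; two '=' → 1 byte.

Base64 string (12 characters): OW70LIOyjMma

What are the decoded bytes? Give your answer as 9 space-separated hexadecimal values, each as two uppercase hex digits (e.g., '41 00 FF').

Answer: 39 6E F4 2C 83 B2 8C C9 9A

Derivation:
After char 0 ('O'=14): chars_in_quartet=1 acc=0xE bytes_emitted=0
After char 1 ('W'=22): chars_in_quartet=2 acc=0x396 bytes_emitted=0
After char 2 ('7'=59): chars_in_quartet=3 acc=0xE5BB bytes_emitted=0
After char 3 ('0'=52): chars_in_quartet=4 acc=0x396EF4 -> emit 39 6E F4, reset; bytes_emitted=3
After char 4 ('L'=11): chars_in_quartet=1 acc=0xB bytes_emitted=3
After char 5 ('I'=8): chars_in_quartet=2 acc=0x2C8 bytes_emitted=3
After char 6 ('O'=14): chars_in_quartet=3 acc=0xB20E bytes_emitted=3
After char 7 ('y'=50): chars_in_quartet=4 acc=0x2C83B2 -> emit 2C 83 B2, reset; bytes_emitted=6
After char 8 ('j'=35): chars_in_quartet=1 acc=0x23 bytes_emitted=6
After char 9 ('M'=12): chars_in_quartet=2 acc=0x8CC bytes_emitted=6
After char 10 ('m'=38): chars_in_quartet=3 acc=0x23326 bytes_emitted=6
After char 11 ('a'=26): chars_in_quartet=4 acc=0x8CC99A -> emit 8C C9 9A, reset; bytes_emitted=9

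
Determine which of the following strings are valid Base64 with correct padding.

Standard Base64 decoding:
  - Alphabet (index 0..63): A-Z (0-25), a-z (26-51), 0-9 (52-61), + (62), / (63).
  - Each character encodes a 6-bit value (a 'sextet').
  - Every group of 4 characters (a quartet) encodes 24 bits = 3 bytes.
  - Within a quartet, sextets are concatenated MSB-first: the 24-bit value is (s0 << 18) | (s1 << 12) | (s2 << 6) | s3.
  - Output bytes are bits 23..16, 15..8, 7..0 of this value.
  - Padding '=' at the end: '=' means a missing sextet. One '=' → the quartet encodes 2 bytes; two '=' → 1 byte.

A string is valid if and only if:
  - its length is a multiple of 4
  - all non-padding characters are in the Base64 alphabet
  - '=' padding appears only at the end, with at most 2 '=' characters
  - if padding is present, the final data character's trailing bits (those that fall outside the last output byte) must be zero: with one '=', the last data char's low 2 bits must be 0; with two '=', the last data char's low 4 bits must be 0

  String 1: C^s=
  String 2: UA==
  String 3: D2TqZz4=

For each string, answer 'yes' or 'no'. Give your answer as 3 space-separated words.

Answer: no yes yes

Derivation:
String 1: 'C^s=' → invalid (bad char(s): ['^'])
String 2: 'UA==' → valid
String 3: 'D2TqZz4=' → valid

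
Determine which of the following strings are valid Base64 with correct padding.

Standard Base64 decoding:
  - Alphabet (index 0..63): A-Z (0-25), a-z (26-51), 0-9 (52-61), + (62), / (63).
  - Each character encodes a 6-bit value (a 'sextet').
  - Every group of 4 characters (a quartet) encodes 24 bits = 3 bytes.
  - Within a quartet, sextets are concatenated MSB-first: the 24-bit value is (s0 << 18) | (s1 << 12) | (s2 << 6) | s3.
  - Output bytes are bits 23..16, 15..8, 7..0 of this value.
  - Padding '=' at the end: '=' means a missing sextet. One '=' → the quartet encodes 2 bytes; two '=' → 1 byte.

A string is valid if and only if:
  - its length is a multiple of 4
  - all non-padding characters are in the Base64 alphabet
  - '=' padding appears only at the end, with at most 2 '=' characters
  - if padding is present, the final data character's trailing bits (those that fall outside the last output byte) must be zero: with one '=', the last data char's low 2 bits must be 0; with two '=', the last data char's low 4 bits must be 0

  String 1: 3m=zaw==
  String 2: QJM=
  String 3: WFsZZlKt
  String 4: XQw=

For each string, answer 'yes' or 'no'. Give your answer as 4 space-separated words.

Answer: no yes yes yes

Derivation:
String 1: '3m=zaw==' → invalid (bad char(s): ['=']; '=' in middle)
String 2: 'QJM=' → valid
String 3: 'WFsZZlKt' → valid
String 4: 'XQw=' → valid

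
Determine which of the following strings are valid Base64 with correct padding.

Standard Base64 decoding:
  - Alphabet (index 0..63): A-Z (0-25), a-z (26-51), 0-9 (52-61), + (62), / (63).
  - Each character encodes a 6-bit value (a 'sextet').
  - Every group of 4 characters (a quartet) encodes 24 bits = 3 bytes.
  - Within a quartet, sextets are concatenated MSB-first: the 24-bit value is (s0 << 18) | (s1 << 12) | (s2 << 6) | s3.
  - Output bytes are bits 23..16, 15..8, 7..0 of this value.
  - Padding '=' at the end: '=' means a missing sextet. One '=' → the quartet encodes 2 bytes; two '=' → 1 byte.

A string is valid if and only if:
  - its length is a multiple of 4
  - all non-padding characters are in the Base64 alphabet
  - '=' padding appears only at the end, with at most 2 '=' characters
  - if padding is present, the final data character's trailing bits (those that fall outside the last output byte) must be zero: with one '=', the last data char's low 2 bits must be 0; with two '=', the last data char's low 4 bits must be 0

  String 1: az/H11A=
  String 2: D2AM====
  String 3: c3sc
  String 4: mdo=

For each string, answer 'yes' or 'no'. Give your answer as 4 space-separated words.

Answer: yes no yes yes

Derivation:
String 1: 'az/H11A=' → valid
String 2: 'D2AM====' → invalid (4 pad chars (max 2))
String 3: 'c3sc' → valid
String 4: 'mdo=' → valid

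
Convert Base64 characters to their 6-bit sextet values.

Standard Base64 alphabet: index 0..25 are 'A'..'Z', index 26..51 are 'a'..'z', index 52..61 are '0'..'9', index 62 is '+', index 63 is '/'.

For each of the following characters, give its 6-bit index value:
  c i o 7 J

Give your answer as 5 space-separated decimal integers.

'c': a..z range, 26 + ord('c') − ord('a') = 28
'i': a..z range, 26 + ord('i') − ord('a') = 34
'o': a..z range, 26 + ord('o') − ord('a') = 40
'7': 0..9 range, 52 + ord('7') − ord('0') = 59
'J': A..Z range, ord('J') − ord('A') = 9

Answer: 28 34 40 59 9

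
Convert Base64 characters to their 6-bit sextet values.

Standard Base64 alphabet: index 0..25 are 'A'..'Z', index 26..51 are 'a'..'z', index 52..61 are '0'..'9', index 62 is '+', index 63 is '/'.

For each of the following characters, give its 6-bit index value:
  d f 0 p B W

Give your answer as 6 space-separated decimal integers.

Answer: 29 31 52 41 1 22

Derivation:
'd': a..z range, 26 + ord('d') − ord('a') = 29
'f': a..z range, 26 + ord('f') − ord('a') = 31
'0': 0..9 range, 52 + ord('0') − ord('0') = 52
'p': a..z range, 26 + ord('p') − ord('a') = 41
'B': A..Z range, ord('B') − ord('A') = 1
'W': A..Z range, ord('W') − ord('A') = 22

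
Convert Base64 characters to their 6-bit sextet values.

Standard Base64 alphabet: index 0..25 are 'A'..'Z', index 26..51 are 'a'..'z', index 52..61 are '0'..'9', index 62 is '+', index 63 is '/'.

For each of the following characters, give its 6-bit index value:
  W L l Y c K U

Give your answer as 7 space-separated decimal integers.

'W': A..Z range, ord('W') − ord('A') = 22
'L': A..Z range, ord('L') − ord('A') = 11
'l': a..z range, 26 + ord('l') − ord('a') = 37
'Y': A..Z range, ord('Y') − ord('A') = 24
'c': a..z range, 26 + ord('c') − ord('a') = 28
'K': A..Z range, ord('K') − ord('A') = 10
'U': A..Z range, ord('U') − ord('A') = 20

Answer: 22 11 37 24 28 10 20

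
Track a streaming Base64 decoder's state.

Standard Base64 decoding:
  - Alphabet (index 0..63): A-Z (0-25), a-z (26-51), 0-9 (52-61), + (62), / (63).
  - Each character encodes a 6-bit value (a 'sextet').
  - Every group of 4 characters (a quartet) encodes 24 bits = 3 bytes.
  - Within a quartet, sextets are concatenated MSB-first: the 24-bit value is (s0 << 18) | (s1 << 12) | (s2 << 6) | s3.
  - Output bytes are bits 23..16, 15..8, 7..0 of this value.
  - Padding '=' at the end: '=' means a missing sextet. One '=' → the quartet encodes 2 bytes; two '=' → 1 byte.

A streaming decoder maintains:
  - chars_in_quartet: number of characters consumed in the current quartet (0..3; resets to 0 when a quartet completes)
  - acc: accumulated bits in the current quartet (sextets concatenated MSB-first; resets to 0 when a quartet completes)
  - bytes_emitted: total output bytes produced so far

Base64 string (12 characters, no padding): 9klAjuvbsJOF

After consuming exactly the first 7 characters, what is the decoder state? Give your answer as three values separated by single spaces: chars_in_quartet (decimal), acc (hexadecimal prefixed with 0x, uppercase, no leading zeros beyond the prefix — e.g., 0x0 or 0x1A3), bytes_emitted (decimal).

Answer: 3 0x23BAF 3

Derivation:
After char 0 ('9'=61): chars_in_quartet=1 acc=0x3D bytes_emitted=0
After char 1 ('k'=36): chars_in_quartet=2 acc=0xF64 bytes_emitted=0
After char 2 ('l'=37): chars_in_quartet=3 acc=0x3D925 bytes_emitted=0
After char 3 ('A'=0): chars_in_quartet=4 acc=0xF64940 -> emit F6 49 40, reset; bytes_emitted=3
After char 4 ('j'=35): chars_in_quartet=1 acc=0x23 bytes_emitted=3
After char 5 ('u'=46): chars_in_quartet=2 acc=0x8EE bytes_emitted=3
After char 6 ('v'=47): chars_in_quartet=3 acc=0x23BAF bytes_emitted=3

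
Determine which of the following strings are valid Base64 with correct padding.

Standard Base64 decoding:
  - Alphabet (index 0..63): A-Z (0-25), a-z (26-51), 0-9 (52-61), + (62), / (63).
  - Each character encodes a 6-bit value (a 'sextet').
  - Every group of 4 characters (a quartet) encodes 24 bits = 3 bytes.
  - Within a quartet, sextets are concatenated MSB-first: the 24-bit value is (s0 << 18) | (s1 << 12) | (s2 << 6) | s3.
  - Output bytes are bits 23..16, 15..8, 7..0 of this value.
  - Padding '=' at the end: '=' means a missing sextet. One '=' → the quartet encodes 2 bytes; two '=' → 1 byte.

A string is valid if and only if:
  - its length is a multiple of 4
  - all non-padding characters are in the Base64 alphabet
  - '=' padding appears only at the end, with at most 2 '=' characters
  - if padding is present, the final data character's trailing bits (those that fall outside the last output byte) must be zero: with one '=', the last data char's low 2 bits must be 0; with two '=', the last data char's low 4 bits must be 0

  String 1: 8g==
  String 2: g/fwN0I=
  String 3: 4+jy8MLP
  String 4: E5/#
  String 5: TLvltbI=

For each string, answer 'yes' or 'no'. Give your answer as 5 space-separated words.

String 1: '8g==' → valid
String 2: 'g/fwN0I=' → valid
String 3: '4+jy8MLP' → valid
String 4: 'E5/#' → invalid (bad char(s): ['#'])
String 5: 'TLvltbI=' → valid

Answer: yes yes yes no yes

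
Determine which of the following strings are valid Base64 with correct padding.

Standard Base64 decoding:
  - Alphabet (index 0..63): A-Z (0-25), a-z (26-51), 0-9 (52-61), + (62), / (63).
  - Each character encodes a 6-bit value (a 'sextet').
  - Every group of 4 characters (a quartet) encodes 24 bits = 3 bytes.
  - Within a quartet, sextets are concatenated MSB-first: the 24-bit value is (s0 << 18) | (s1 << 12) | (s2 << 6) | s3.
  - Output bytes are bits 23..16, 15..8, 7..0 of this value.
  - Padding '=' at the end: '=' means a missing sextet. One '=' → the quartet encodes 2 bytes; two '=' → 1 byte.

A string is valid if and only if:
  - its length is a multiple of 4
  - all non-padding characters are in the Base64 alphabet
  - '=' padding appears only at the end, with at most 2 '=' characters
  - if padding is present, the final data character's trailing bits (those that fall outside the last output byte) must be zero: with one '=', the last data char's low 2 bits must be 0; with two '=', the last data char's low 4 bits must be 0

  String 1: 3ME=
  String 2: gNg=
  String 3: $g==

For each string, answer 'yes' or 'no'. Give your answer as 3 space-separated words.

Answer: yes yes no

Derivation:
String 1: '3ME=' → valid
String 2: 'gNg=' → valid
String 3: '$g==' → invalid (bad char(s): ['$'])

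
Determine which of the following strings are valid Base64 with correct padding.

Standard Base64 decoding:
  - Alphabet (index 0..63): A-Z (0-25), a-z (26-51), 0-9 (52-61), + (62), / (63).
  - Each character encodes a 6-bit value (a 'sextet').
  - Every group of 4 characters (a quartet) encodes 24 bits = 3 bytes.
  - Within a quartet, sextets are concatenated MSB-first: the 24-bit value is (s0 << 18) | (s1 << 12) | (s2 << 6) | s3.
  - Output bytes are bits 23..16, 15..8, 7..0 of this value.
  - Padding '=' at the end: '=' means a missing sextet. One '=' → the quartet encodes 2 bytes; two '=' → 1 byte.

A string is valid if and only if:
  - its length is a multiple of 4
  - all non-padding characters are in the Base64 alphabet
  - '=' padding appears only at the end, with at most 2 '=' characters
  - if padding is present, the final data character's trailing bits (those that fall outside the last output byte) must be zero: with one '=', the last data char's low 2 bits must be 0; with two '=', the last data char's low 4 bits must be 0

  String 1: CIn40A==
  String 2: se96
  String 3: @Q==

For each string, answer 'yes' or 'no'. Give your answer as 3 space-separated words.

Answer: yes yes no

Derivation:
String 1: 'CIn40A==' → valid
String 2: 'se96' → valid
String 3: '@Q==' → invalid (bad char(s): ['@'])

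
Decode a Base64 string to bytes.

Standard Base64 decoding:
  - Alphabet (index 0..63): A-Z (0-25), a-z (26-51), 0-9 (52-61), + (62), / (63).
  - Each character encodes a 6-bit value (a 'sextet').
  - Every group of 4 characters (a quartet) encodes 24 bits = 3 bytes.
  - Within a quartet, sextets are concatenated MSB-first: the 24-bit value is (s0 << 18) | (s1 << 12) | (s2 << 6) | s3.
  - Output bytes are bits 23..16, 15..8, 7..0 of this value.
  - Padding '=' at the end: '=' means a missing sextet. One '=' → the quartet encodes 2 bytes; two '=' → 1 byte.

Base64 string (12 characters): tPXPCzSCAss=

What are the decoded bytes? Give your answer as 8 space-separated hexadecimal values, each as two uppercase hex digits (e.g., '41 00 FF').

Answer: B4 F5 CF 0B 34 82 02 CB

Derivation:
After char 0 ('t'=45): chars_in_quartet=1 acc=0x2D bytes_emitted=0
After char 1 ('P'=15): chars_in_quartet=2 acc=0xB4F bytes_emitted=0
After char 2 ('X'=23): chars_in_quartet=3 acc=0x2D3D7 bytes_emitted=0
After char 3 ('P'=15): chars_in_quartet=4 acc=0xB4F5CF -> emit B4 F5 CF, reset; bytes_emitted=3
After char 4 ('C'=2): chars_in_quartet=1 acc=0x2 bytes_emitted=3
After char 5 ('z'=51): chars_in_quartet=2 acc=0xB3 bytes_emitted=3
After char 6 ('S'=18): chars_in_quartet=3 acc=0x2CD2 bytes_emitted=3
After char 7 ('C'=2): chars_in_quartet=4 acc=0xB3482 -> emit 0B 34 82, reset; bytes_emitted=6
After char 8 ('A'=0): chars_in_quartet=1 acc=0x0 bytes_emitted=6
After char 9 ('s'=44): chars_in_quartet=2 acc=0x2C bytes_emitted=6
After char 10 ('s'=44): chars_in_quartet=3 acc=0xB2C bytes_emitted=6
Padding '=': partial quartet acc=0xB2C -> emit 02 CB; bytes_emitted=8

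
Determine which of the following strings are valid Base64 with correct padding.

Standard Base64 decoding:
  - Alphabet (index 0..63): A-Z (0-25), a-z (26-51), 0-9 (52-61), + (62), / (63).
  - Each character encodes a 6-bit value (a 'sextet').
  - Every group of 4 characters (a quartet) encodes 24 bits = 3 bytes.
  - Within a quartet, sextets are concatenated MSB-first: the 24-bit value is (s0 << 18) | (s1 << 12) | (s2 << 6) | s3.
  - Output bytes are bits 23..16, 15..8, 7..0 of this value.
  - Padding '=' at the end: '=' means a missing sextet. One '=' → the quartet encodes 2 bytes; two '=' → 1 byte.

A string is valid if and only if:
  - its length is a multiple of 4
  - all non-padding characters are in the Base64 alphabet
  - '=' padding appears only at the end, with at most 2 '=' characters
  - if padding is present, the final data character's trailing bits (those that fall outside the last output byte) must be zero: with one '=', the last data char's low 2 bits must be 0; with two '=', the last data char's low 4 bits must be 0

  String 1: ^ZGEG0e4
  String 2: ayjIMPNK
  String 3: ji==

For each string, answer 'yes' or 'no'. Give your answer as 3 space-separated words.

String 1: '^ZGEG0e4' → invalid (bad char(s): ['^'])
String 2: 'ayjIMPNK' → valid
String 3: 'ji==' → invalid (bad trailing bits)

Answer: no yes no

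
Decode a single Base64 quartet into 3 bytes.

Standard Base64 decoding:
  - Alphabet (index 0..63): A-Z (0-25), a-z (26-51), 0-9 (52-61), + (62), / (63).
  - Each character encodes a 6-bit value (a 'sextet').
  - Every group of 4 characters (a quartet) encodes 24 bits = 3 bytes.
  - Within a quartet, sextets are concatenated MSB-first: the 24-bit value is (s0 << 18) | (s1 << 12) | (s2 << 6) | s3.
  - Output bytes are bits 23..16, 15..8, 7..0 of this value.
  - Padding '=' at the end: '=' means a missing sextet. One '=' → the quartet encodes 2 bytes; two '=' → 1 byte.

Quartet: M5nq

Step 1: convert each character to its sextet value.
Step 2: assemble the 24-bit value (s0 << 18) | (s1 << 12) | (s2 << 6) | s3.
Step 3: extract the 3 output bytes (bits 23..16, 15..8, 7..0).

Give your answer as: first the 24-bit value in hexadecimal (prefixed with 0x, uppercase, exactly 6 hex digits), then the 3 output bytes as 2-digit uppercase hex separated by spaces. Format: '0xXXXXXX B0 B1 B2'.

Answer: 0x3399EA 33 99 EA

Derivation:
Sextets: M=12, 5=57, n=39, q=42
24-bit: (12<<18) | (57<<12) | (39<<6) | 42
      = 0x300000 | 0x039000 | 0x0009C0 | 0x00002A
      = 0x3399EA
Bytes: (v>>16)&0xFF=33, (v>>8)&0xFF=99, v&0xFF=EA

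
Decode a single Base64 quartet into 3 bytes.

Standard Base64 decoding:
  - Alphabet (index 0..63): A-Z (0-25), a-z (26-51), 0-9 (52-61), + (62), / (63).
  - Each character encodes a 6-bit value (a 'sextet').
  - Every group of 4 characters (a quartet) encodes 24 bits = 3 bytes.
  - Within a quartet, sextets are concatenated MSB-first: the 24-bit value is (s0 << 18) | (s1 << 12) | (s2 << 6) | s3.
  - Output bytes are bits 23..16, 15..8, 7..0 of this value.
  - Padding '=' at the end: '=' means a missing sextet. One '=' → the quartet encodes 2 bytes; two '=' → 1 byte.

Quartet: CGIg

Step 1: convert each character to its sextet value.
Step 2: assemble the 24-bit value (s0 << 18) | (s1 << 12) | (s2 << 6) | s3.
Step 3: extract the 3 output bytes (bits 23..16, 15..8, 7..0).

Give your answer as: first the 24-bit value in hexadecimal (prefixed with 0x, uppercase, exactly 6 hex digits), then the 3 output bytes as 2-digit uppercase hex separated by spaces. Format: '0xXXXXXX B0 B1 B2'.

Sextets: C=2, G=6, I=8, g=32
24-bit: (2<<18) | (6<<12) | (8<<6) | 32
      = 0x080000 | 0x006000 | 0x000200 | 0x000020
      = 0x086220
Bytes: (v>>16)&0xFF=08, (v>>8)&0xFF=62, v&0xFF=20

Answer: 0x086220 08 62 20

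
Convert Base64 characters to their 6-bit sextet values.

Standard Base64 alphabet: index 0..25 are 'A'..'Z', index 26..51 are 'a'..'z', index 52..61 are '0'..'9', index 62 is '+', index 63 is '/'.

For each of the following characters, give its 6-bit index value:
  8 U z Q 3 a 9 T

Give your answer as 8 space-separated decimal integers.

Answer: 60 20 51 16 55 26 61 19

Derivation:
'8': 0..9 range, 52 + ord('8') − ord('0') = 60
'U': A..Z range, ord('U') − ord('A') = 20
'z': a..z range, 26 + ord('z') − ord('a') = 51
'Q': A..Z range, ord('Q') − ord('A') = 16
'3': 0..9 range, 52 + ord('3') − ord('0') = 55
'a': a..z range, 26 + ord('a') − ord('a') = 26
'9': 0..9 range, 52 + ord('9') − ord('0') = 61
'T': A..Z range, ord('T') − ord('A') = 19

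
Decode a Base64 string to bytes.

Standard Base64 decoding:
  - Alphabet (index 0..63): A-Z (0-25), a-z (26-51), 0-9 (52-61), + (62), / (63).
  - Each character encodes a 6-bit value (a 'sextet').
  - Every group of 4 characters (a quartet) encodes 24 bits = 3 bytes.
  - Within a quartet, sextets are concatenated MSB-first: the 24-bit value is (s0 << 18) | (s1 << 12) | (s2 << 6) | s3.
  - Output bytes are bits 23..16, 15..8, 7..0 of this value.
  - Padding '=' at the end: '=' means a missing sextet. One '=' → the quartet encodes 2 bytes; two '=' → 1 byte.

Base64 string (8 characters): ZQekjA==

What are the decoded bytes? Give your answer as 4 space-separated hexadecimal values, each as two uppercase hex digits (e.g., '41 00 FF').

After char 0 ('Z'=25): chars_in_quartet=1 acc=0x19 bytes_emitted=0
After char 1 ('Q'=16): chars_in_quartet=2 acc=0x650 bytes_emitted=0
After char 2 ('e'=30): chars_in_quartet=3 acc=0x1941E bytes_emitted=0
After char 3 ('k'=36): chars_in_quartet=4 acc=0x6507A4 -> emit 65 07 A4, reset; bytes_emitted=3
After char 4 ('j'=35): chars_in_quartet=1 acc=0x23 bytes_emitted=3
After char 5 ('A'=0): chars_in_quartet=2 acc=0x8C0 bytes_emitted=3
Padding '==': partial quartet acc=0x8C0 -> emit 8C; bytes_emitted=4

Answer: 65 07 A4 8C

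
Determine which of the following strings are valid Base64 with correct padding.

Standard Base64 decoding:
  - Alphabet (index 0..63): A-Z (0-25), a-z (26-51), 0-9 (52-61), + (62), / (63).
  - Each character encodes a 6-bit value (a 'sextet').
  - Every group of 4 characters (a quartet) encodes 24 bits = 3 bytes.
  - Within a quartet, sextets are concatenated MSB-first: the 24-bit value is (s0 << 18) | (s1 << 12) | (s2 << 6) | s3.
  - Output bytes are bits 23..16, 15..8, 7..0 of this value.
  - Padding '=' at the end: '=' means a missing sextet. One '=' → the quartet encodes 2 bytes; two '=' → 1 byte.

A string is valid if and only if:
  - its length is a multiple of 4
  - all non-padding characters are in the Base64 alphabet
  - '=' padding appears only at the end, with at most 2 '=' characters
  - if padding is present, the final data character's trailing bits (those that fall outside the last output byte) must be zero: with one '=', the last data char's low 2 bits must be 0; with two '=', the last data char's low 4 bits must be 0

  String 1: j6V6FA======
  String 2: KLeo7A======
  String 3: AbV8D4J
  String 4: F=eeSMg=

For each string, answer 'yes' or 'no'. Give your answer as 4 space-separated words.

String 1: 'j6V6FA======' → invalid (6 pad chars (max 2))
String 2: 'KLeo7A======' → invalid (6 pad chars (max 2))
String 3: 'AbV8D4J' → invalid (len=7 not mult of 4)
String 4: 'F=eeSMg=' → invalid (bad char(s): ['=']; '=' in middle)

Answer: no no no no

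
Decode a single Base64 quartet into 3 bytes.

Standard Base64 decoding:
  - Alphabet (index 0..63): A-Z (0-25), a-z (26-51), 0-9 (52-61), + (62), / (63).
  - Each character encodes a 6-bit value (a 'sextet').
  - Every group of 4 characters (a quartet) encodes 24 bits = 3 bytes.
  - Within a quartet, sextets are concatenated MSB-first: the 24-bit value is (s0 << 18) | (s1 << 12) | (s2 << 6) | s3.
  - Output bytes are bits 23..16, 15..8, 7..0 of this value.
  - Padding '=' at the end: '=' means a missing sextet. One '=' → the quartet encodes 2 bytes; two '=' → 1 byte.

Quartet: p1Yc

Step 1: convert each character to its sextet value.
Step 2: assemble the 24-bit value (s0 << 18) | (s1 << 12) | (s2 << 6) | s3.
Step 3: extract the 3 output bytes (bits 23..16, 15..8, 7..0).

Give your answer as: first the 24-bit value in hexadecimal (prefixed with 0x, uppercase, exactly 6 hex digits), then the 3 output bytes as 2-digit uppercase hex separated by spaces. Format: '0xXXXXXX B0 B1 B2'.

Sextets: p=41, 1=53, Y=24, c=28
24-bit: (41<<18) | (53<<12) | (24<<6) | 28
      = 0xA40000 | 0x035000 | 0x000600 | 0x00001C
      = 0xA7561C
Bytes: (v>>16)&0xFF=A7, (v>>8)&0xFF=56, v&0xFF=1C

Answer: 0xA7561C A7 56 1C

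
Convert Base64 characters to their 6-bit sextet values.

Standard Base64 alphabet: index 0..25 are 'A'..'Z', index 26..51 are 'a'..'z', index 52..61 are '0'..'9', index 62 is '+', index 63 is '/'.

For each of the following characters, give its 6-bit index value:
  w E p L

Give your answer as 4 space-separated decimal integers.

'w': a..z range, 26 + ord('w') − ord('a') = 48
'E': A..Z range, ord('E') − ord('A') = 4
'p': a..z range, 26 + ord('p') − ord('a') = 41
'L': A..Z range, ord('L') − ord('A') = 11

Answer: 48 4 41 11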